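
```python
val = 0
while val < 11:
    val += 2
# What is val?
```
Trace:
  val=0
  val=2
  val=4
  val=6
  val=8
  val=10
  val=12

Final answer: 12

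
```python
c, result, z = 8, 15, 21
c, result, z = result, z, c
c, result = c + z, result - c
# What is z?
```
Trace:
  c=8, result=15, z=21
  c=15, result=21, z=8
  c=23, result=6, z=8

Final answer: 8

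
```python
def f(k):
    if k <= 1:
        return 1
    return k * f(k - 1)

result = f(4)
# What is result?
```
Call trace:
f(k=4)
  f(k=3)
    f(k=2)
      f(k=1)
      -> return 1
    -> return 2
  -> return 6
-> return 24

Final answer: 24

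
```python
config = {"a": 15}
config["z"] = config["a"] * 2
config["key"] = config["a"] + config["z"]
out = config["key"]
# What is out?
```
Trace:
  config={'a': 15}
  config={'a': 15, 'z': 30}
  config={'a': 15, 'z': 30, 'key': 45}
  config={'a': 15, 'z': 30, 'key': 45}, out=45

Final answer: 45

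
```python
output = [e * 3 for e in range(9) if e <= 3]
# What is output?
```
Trace:
  e=0
  e=1
  e=2
  e=3
  e=4
  e=5
  e=6
  e=7
  e=8
  output=[0, 3, 6, 9]

Final answer: [0, 3, 6, 9]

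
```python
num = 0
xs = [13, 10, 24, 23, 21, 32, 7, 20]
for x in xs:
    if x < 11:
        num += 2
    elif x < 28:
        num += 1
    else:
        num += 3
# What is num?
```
Trace:
  num=0
  num=1, x=13
  num=3, x=10
  num=4, x=24
  num=5, x=23
  num=6, x=21
  num=9, x=32
  num=11, x=7
  num=12, x=20

Final answer: 12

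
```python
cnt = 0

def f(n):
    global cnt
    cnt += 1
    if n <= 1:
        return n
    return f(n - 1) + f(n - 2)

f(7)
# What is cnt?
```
Call trace (a repeated sub-call is expanded the first time; later identical calls just restate its return value):
f(n=7)
  f(n=6)
    f(n=5)
      f(n=4)
        f(n=3)
          f(n=2)
            f(n=1)
            -> return 1
            f(n=0)
            -> return 0
          -> return 1
          f(n=1)
          -> return 1
        -> return 2
        f(n=2) -> return 1  (same call as traced above)
      -> return 3
      f(n=3) -> return 2  (same call as traced above)
    -> return 5
    f(n=4) -> return 3  (same call as traced above)
  -> return 8
  f(n=5) -> return 5  (same call as traced above)
-> return 13

cnt is incremented once per call, so count the calls in each subtree. Let C(n) = number of calls made by f(n).
C(0) = C(1) = 1 (base case, no recursion); C(n) = 1 + C(n - 1) + C(n - 2) otherwise.
C(2) = 1 + C(1) + C(0) = 1 + 1 + 1 = 3
C(3) = 1 + C(2) + C(1) = 1 + 3 + 1 = 5
C(4) = 1 + C(3) + C(2) = 1 + 5 + 3 = 9
C(5) = 1 + C(4) + C(3) = 1 + 9 + 5 = 15
C(6) = 1 + C(5) + C(4) = 1 + 15 + 9 = 25
C(7) = 1 + C(6) + C(5) = 1 + 25 + 15 = 41
cnt = C(7) = 41

Final answer: 41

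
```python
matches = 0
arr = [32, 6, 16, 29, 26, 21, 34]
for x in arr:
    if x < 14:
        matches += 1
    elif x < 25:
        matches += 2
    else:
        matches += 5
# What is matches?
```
Trace:
  matches=0
  matches=5, x=32
  matches=6, x=6
  matches=8, x=16
  matches=13, x=29
  matches=18, x=26
  matches=20, x=21
  matches=25, x=34

Final answer: 25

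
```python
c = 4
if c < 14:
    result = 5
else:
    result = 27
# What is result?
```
Trace:
  c=4
  c=4, result=5

Final answer: 5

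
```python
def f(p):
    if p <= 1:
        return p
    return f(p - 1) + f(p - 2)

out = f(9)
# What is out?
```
Call trace (a repeated sub-call is expanded the first time; later identical calls just restate its return value):
f(p=9)
  f(p=8)
    f(p=7)
      f(p=6)
        f(p=5)
          f(p=4)
            f(p=3)
              f(p=2)
                f(p=1)
                -> return 1
                f(p=0)
                -> return 0
              -> return 1
              f(p=1)
              -> return 1
            -> return 2
            f(p=2) -> return 1  (same call as traced above)
          -> return 3
          f(p=3) -> return 2  (same call as traced above)
        -> return 5
        f(p=4) -> return 3  (same call as traced above)
      -> return 8
      f(p=5) -> return 5  (same call as traced above)
    -> return 13
    f(p=6) -> return 8  (same call as traced above)
  -> return 21
  f(p=7) -> return 13  (same call as traced above)
-> return 34

Final answer: 34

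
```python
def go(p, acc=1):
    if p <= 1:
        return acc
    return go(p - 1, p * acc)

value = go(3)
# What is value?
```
Call trace:
go(p=3, acc=1)
  go(p=2, acc=3)
    go(p=1, acc=6)
    -> return 6
  -> return 6
-> return 6

Final answer: 6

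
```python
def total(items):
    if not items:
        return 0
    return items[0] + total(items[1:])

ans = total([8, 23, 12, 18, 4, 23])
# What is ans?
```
Call trace:
total(items=[8, 23, 12, 18, 4, 23])
  total(items=[23, 12, 18, 4, 23])
    total(items=[12, 18, 4, 23])
      total(items=[18, 4, 23])
        total(items=[4, 23])
          total(items=[23])
            total(items=[])
            -> return 0
          -> return 23
        -> return 27
      -> return 45
    -> return 57
  -> return 80
-> return 88

Final answer: 88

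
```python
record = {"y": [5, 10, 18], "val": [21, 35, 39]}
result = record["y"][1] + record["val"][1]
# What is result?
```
Trace:
  record={'y': [5, 10, 18], 'val': [21, 35, 39]}
  record={'y': [5, 10, 18], 'val': [21, 35, 39]}, result=45

Final answer: 45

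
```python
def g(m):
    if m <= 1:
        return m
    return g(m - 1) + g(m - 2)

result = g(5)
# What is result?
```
Call trace (a repeated sub-call is expanded the first time; later identical calls just restate its return value):
g(m=5)
  g(m=4)
    g(m=3)
      g(m=2)
        g(m=1)
        -> return 1
        g(m=0)
        -> return 0
      -> return 1
      g(m=1)
      -> return 1
    -> return 2
    g(m=2) -> return 1  (same call as traced above)
  -> return 3
  g(m=3) -> return 2  (same call as traced above)
-> return 5

Final answer: 5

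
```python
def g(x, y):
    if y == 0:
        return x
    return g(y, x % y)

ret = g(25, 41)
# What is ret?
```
Call trace:
g(x=25, y=41)
  g(x=41, y=25)
    g(x=25, y=16)
      g(x=16, y=9)
        g(x=9, y=7)
          g(x=7, y=2)
            g(x=2, y=1)
              g(x=1, y=0)
              -> return 1
            -> return 1
          -> return 1
        -> return 1
      -> return 1
    -> return 1
  -> return 1
-> return 1

Final answer: 1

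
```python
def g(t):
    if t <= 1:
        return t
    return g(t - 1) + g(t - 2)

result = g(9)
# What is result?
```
Call trace (a repeated sub-call is expanded the first time; later identical calls just restate its return value):
g(t=9)
  g(t=8)
    g(t=7)
      g(t=6)
        g(t=5)
          g(t=4)
            g(t=3)
              g(t=2)
                g(t=1)
                -> return 1
                g(t=0)
                -> return 0
              -> return 1
              g(t=1)
              -> return 1
            -> return 2
            g(t=2) -> return 1  (same call as traced above)
          -> return 3
          g(t=3) -> return 2  (same call as traced above)
        -> return 5
        g(t=4) -> return 3  (same call as traced above)
      -> return 8
      g(t=5) -> return 5  (same call as traced above)
    -> return 13
    g(t=6) -> return 8  (same call as traced above)
  -> return 21
  g(t=7) -> return 13  (same call as traced above)
-> return 34

Final answer: 34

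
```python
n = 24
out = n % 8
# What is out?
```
Trace:
  n=24
  n=24, out=0

Final answer: 0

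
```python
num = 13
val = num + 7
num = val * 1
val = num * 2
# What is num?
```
Trace:
  num=13
  num=13, val=20
  num=20, val=20
  num=20, val=40

Final answer: 20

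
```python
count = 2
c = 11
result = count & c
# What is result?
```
Trace:
  count=2
  count=2, c=11
  count=2, c=11, result=2

Final answer: 2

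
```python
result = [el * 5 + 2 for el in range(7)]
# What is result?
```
Trace:
  el=0
  el=1
  el=2
  el=3
  el=4
  el=5
  el=6
  result=[2, 7, 12, 17, 22, 27, 32]

Final answer: [2, 7, 12, 17, 22, 27, 32]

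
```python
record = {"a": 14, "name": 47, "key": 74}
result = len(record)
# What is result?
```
Trace:
  record={'a': 14, 'name': 47, 'key': 74}
  record={'a': 14, 'name': 47, 'key': 74}, result=3

Final answer: 3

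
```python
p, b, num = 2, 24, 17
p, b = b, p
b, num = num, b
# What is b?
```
Trace:
  p=2, b=24, num=17
  p=24, b=2, num=17
  p=24, b=17, num=2

Final answer: 17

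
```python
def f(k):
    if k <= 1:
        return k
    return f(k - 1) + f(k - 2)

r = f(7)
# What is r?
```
Call trace (a repeated sub-call is expanded the first time; later identical calls just restate its return value):
f(k=7)
  f(k=6)
    f(k=5)
      f(k=4)
        f(k=3)
          f(k=2)
            f(k=1)
            -> return 1
            f(k=0)
            -> return 0
          -> return 1
          f(k=1)
          -> return 1
        -> return 2
        f(k=2) -> return 1  (same call as traced above)
      -> return 3
      f(k=3) -> return 2  (same call as traced above)
    -> return 5
    f(k=4) -> return 3  (same call as traced above)
  -> return 8
  f(k=5) -> return 5  (same call as traced above)
-> return 13

Final answer: 13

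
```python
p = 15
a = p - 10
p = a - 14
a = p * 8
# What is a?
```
Trace:
  p=15
  p=15, a=5
  p=-9, a=5
  p=-9, a=-72

Final answer: -72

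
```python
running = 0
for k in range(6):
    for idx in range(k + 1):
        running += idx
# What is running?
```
Trace:
  running=0
  running=0, k=0, idx=0
  running=0, k=1, idx=0
  running=1, k=1, idx=1
  running=1, k=2, idx=0
  running=2, k=2, idx=1
  running=4, k=2, idx=2
  running=4, k=3, idx=0
  running=5, k=3, idx=1
  running=7, k=3, idx=2
  running=10, k=3, idx=3
  running=10, k=4, idx=0
  running=11, k=4, idx=1
  running=13, k=4, idx=2
  running=16, k=4, idx=3
  running=20, k=4, idx=4
  running=20, k=5, idx=0
  running=21, k=5, idx=1
  running=23, k=5, idx=2
  running=26, k=5, idx=3
  running=30, k=5, idx=4
  running=35, k=5, idx=5

Final answer: 35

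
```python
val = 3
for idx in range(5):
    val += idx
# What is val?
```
Trace:
  val=3
  val=3, idx=0
  val=4, idx=1
  val=6, idx=2
  val=9, idx=3
  val=13, idx=4

Final answer: 13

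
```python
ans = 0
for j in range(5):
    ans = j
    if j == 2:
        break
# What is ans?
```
Trace:
  ans=0
  ans=0, j=0
  ans=1, j=1
  ans=2, j=2

Final answer: 2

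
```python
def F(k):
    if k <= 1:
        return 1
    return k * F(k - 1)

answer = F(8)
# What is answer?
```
Call trace:
F(k=8)
  F(k=7)
    F(k=6)
      F(k=5)
        F(k=4)
          F(k=3)
            F(k=2)
              F(k=1)
              -> return 1
            -> return 2
          -> return 6
        -> return 24
      -> return 120
    -> return 720
  -> return 5040
-> return 40320

Final answer: 40320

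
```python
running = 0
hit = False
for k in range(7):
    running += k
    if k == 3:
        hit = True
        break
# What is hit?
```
Trace:
  running=0
  running=0, hit=False
  running=0, hit=False, k=0
  running=1, hit=False, k=1
  running=3, hit=False, k=2
  running=6, hit=True, k=3

Final answer: True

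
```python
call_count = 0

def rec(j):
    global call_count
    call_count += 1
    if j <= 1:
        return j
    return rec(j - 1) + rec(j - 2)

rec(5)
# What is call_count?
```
Call trace (a repeated sub-call is expanded the first time; later identical calls just restate its return value):
rec(j=5)
  rec(j=4)
    rec(j=3)
      rec(j=2)
        rec(j=1)
        -> return 1
        rec(j=0)
        -> return 0
      -> return 1
      rec(j=1)
      -> return 1
    -> return 2
    rec(j=2) -> return 1  (same call as traced above)
  -> return 3
  rec(j=3) -> return 2  (same call as traced above)
-> return 5

call_count is incremented once per call, so count the calls in each subtree. Let C(j) = number of calls made by rec(j).
C(0) = C(1) = 1 (base case, no recursion); C(j) = 1 + C(j - 1) + C(j - 2) otherwise.
C(2) = 1 + C(1) + C(0) = 1 + 1 + 1 = 3
C(3) = 1 + C(2) + C(1) = 1 + 3 + 1 = 5
C(4) = 1 + C(3) + C(2) = 1 + 5 + 3 = 9
C(5) = 1 + C(4) + C(3) = 1 + 9 + 5 = 15
call_count = C(5) = 15

Final answer: 15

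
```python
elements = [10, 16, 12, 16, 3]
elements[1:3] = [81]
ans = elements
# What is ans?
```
Trace:
  elements=[10, 16, 12, 16, 3]
  elements=[10, 81, 16, 3]
  elements=[10, 81, 16, 3], ans=[10, 81, 16, 3]

Final answer: [10, 81, 16, 3]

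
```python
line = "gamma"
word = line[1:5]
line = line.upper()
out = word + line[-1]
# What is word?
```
Trace:
  line='gamma'
  line='gamma', word='amma'
  line='GAMMA', word='amma'
  line='GAMMA', word='amma', out='ammaA'

Final answer: 'amma'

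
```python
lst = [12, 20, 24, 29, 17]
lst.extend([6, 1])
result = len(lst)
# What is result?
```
Trace:
  lst=[12, 20, 24, 29, 17]
  lst=[12, 20, 24, 29, 17, 6, 1]
  lst=[12, 20, 24, 29, 17, 6, 1], result=7

Final answer: 7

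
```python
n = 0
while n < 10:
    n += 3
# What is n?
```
Trace:
  n=0
  n=3
  n=6
  n=9
  n=12

Final answer: 12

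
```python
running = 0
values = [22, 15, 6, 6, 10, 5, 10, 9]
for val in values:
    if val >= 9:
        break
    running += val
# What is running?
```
Trace:
  running=0
  running=0, val=22

Final answer: 0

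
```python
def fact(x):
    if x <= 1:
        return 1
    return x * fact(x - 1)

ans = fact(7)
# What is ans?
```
Call trace:
fact(x=7)
  fact(x=6)
    fact(x=5)
      fact(x=4)
        fact(x=3)
          fact(x=2)
            fact(x=1)
            -> return 1
          -> return 2
        -> return 6
      -> return 24
    -> return 120
  -> return 720
-> return 5040

Final answer: 5040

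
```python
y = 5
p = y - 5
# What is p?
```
Trace:
  y=5
  y=5, p=0

Final answer: 0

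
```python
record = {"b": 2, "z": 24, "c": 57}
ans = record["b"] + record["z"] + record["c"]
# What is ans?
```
Trace:
  record={'b': 2, 'z': 24, 'c': 57}
  record={'b': 2, 'z': 24, 'c': 57}, ans=83

Final answer: 83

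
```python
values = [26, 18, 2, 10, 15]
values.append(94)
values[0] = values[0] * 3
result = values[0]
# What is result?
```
Trace:
  values=[26, 18, 2, 10, 15]
  values=[26, 18, 2, 10, 15, 94]
  values=[78, 18, 2, 10, 15, 94]
  values=[78, 18, 2, 10, 15, 94], result=78

Final answer: 78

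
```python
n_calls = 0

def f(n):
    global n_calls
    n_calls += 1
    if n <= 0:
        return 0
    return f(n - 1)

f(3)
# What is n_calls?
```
Call trace:
f(n=3)
  f(n=2)
    f(n=1)
      f(n=0)
      -> return 0
    -> return 0
  -> return 0
-> return 0

n_calls is incremented once per call. f is entered once for each n = 3, 2, 1, 0 (the n <= 0 call returns without recursing), i.e. 3 + 1 calls.
n_calls = 4

Final answer: 4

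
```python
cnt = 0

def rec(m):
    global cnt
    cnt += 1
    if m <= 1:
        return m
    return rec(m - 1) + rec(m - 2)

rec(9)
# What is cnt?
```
Call trace (a repeated sub-call is expanded the first time; later identical calls just restate its return value):
rec(m=9)
  rec(m=8)
    rec(m=7)
      rec(m=6)
        rec(m=5)
          rec(m=4)
            rec(m=3)
              rec(m=2)
                rec(m=1)
                -> return 1
                rec(m=0)
                -> return 0
              -> return 1
              rec(m=1)
              -> return 1
            -> return 2
            rec(m=2) -> return 1  (same call as traced above)
          -> return 3
          rec(m=3) -> return 2  (same call as traced above)
        -> return 5
        rec(m=4) -> return 3  (same call as traced above)
      -> return 8
      rec(m=5) -> return 5  (same call as traced above)
    -> return 13
    rec(m=6) -> return 8  (same call as traced above)
  -> return 21
  rec(m=7) -> return 13  (same call as traced above)
-> return 34

cnt is incremented once per call, so count the calls in each subtree. Let C(m) = number of calls made by rec(m).
C(0) = C(1) = 1 (base case, no recursion); C(m) = 1 + C(m - 1) + C(m - 2) otherwise.
C(2) = 1 + C(1) + C(0) = 1 + 1 + 1 = 3
C(3) = 1 + C(2) + C(1) = 1 + 3 + 1 = 5
C(4) = 1 + C(3) + C(2) = 1 + 5 + 3 = 9
C(5) = 1 + C(4) + C(3) = 1 + 9 + 5 = 15
C(6) = 1 + C(5) + C(4) = 1 + 15 + 9 = 25
C(7) = 1 + C(6) + C(5) = 1 + 25 + 15 = 41
C(8) = 1 + C(7) + C(6) = 1 + 41 + 25 = 67
C(9) = 1 + C(8) + C(7) = 1 + 67 + 41 = 109
cnt = C(9) = 109

Final answer: 109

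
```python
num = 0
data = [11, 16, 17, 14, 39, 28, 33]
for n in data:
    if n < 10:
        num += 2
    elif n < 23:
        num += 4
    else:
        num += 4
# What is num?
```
Trace:
  num=0
  num=4, n=11
  num=8, n=16
  num=12, n=17
  num=16, n=14
  num=20, n=39
  num=24, n=28
  num=28, n=33

Final answer: 28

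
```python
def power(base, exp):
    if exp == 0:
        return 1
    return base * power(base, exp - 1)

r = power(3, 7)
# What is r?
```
Call trace:
power(base=3, exp=7)
  power(base=3, exp=6)
    power(base=3, exp=5)
      power(base=3, exp=4)
        power(base=3, exp=3)
          power(base=3, exp=2)
            power(base=3, exp=1)
              power(base=3, exp=0)
              -> return 1
            -> return 3
          -> return 9
        -> return 27
      -> return 81
    -> return 243
  -> return 729
-> return 2187

Final answer: 2187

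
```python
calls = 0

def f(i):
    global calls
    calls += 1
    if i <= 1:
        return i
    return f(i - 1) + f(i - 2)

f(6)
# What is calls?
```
Call trace (a repeated sub-call is expanded the first time; later identical calls just restate its return value):
f(i=6)
  f(i=5)
    f(i=4)
      f(i=3)
        f(i=2)
          f(i=1)
          -> return 1
          f(i=0)
          -> return 0
        -> return 1
        f(i=1)
        -> return 1
      -> return 2
      f(i=2) -> return 1  (same call as traced above)
    -> return 3
    f(i=3) -> return 2  (same call as traced above)
  -> return 5
  f(i=4) -> return 3  (same call as traced above)
-> return 8

calls is incremented once per call, so count the calls in each subtree. Let C(i) = number of calls made by f(i).
C(0) = C(1) = 1 (base case, no recursion); C(i) = 1 + C(i - 1) + C(i - 2) otherwise.
C(2) = 1 + C(1) + C(0) = 1 + 1 + 1 = 3
C(3) = 1 + C(2) + C(1) = 1 + 3 + 1 = 5
C(4) = 1 + C(3) + C(2) = 1 + 5 + 3 = 9
C(5) = 1 + C(4) + C(3) = 1 + 9 + 5 = 15
C(6) = 1 + C(5) + C(4) = 1 + 15 + 9 = 25
calls = C(6) = 25

Final answer: 25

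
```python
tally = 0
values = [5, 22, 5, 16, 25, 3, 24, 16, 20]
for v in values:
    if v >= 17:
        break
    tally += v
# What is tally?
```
Trace:
  tally=0
  tally=5, v=5
  tally=5, v=22

Final answer: 5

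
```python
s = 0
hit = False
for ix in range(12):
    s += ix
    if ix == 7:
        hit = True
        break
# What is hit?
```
Trace:
  s=0
  s=0, hit=False
  s=0, hit=False, ix=0
  s=1, hit=False, ix=1
  s=3, hit=False, ix=2
  s=6, hit=False, ix=3
  s=10, hit=False, ix=4
  s=15, hit=False, ix=5
  s=21, hit=False, ix=6
  s=28, hit=True, ix=7

Final answer: True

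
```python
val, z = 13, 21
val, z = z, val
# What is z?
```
Trace:
  val=13, z=21
  val=21, z=13

Final answer: 13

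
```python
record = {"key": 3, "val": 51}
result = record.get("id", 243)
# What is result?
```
Trace:
  record={'key': 3, 'val': 51}
  record={'key': 3, 'val': 51}, result=243

Final answer: 243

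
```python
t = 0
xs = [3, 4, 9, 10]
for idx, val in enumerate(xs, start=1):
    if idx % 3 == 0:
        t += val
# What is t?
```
Trace:
  t=0
  t=0, idx=1, val=3
  t=0, idx=2, val=4
  t=9, idx=3, val=9
  t=9, idx=4, val=10

Final answer: 9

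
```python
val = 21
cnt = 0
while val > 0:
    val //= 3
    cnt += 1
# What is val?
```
Trace:
  val=21
  val=21, cnt=0
  val=7, cnt=1
  val=2, cnt=2
  val=0, cnt=3

Final answer: 0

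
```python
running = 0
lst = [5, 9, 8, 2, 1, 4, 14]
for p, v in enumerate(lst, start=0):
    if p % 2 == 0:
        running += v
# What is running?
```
Trace:
  running=0
  running=5, p=0, v=5
  running=5, p=1, v=9
  running=13, p=2, v=8
  running=13, p=3, v=2
  running=14, p=4, v=1
  running=14, p=5, v=4
  running=28, p=6, v=14

Final answer: 28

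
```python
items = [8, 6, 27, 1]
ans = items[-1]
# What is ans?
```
Trace:
  items=[8, 6, 27, 1]
  items=[8, 6, 27, 1], ans=1

Final answer: 1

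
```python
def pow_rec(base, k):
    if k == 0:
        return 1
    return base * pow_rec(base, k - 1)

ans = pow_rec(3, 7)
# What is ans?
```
Call trace:
pow_rec(base=3, k=7)
  pow_rec(base=3, k=6)
    pow_rec(base=3, k=5)
      pow_rec(base=3, k=4)
        pow_rec(base=3, k=3)
          pow_rec(base=3, k=2)
            pow_rec(base=3, k=1)
              pow_rec(base=3, k=0)
              -> return 1
            -> return 3
          -> return 9
        -> return 27
      -> return 81
    -> return 243
  -> return 729
-> return 2187

Final answer: 2187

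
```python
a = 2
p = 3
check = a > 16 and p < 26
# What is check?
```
Trace:
  a=2
  a=2, p=3
  a=2, p=3, check=False

Final answer: False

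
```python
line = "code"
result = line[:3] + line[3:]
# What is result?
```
Trace:
  line='code'
  line='code', result='code'

Final answer: 'code'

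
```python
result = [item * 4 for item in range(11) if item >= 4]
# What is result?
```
Trace:
  item=0
  item=1
  item=2
  item=3
  item=4
  item=5
  item=6
  item=7
  item=8
  item=9
  item=10
  result=[16, 20, 24, 28, 32, 36, 40]

Final answer: [16, 20, 24, 28, 32, 36, 40]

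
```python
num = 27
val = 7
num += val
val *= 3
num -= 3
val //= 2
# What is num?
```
Trace:
  num=27
  num=27, val=7
  num=34, val=7
  num=34, val=21
  num=31, val=21
  num=31, val=10

Final answer: 31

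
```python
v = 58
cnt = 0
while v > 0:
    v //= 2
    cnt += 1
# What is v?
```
Trace:
  v=58
  v=58, cnt=0
  v=29, cnt=1
  v=14, cnt=2
  v=7, cnt=3
  v=3, cnt=4
  v=1, cnt=5
  v=0, cnt=6

Final answer: 0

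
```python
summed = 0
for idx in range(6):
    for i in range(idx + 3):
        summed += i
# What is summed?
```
Trace:
  summed=0
  summed=0, idx=0, i=0
  summed=1, idx=0, i=1
  summed=3, idx=0, i=2
  summed=3, idx=1, i=0
  summed=4, idx=1, i=1
  summed=6, idx=1, i=2
  summed=9, idx=1, i=3
  summed=9, idx=2, i=0
  summed=10, idx=2, i=1
  summed=12, idx=2, i=2
  summed=15, idx=2, i=3
  summed=19, idx=2, i=4
  summed=19, idx=3, i=0
  summed=20, idx=3, i=1
  summed=22, idx=3, i=2
  summed=25, idx=3, i=3
  summed=29, idx=3, i=4
  summed=34, idx=3, i=5
  summed=34, idx=4, i=0
  summed=35, idx=4, i=1
  summed=37, idx=4, i=2
  summed=40, idx=4, i=3
  summed=44, idx=4, i=4
  summed=49, idx=4, i=5
  summed=55, idx=4, i=6
  summed=55, idx=5, i=0
  summed=56, idx=5, i=1
  summed=58, idx=5, i=2
  summed=61, idx=5, i=3
  summed=65, idx=5, i=4
  summed=70, idx=5, i=5
  summed=76, idx=5, i=6
  summed=83, idx=5, i=7

Final answer: 83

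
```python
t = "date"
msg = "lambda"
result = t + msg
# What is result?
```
Trace:
  t='date'
  t='date', msg='lambda'
  t='date', msg='lambda', result='datelambda'

Final answer: 'datelambda'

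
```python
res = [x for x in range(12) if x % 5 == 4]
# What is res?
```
Trace:
  x=0
  x=1
  x=2
  x=3
  x=4
  x=5
  x=6
  x=7
  x=8
  x=9
  x=10
  x=11
  res=[4, 9]

Final answer: [4, 9]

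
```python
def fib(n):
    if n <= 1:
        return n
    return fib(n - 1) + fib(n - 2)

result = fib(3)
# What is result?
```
Call trace:
fib(n=3)
  fib(n=2)
    fib(n=1)
    -> return 1
    fib(n=0)
    -> return 0
  -> return 1
  fib(n=1)
  -> return 1
-> return 2

Final answer: 2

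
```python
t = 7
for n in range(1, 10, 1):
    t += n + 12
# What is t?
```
Trace:
  t=7
  t=20, n=1
  t=34, n=2
  t=49, n=3
  t=65, n=4
  t=82, n=5
  t=100, n=6
  t=119, n=7
  t=139, n=8
  t=160, n=9

Final answer: 160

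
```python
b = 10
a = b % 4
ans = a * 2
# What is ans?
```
Trace:
  b=10
  b=10, a=2
  b=10, a=2, ans=4

Final answer: 4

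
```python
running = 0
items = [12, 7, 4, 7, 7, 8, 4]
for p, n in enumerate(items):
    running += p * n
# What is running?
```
Trace:
  running=0
  running=0, p=0, n=12
  running=7, p=1, n=7
  running=15, p=2, n=4
  running=36, p=3, n=7
  running=64, p=4, n=7
  running=104, p=5, n=8
  running=128, p=6, n=4

Final answer: 128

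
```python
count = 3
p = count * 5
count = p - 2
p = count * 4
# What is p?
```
Trace:
  count=3
  count=3, p=15
  count=13, p=15
  count=13, p=52

Final answer: 52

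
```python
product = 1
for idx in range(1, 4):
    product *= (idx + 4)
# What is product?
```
Trace:
  product=1
  product=5, idx=1
  product=30, idx=2
  product=210, idx=3

Final answer: 210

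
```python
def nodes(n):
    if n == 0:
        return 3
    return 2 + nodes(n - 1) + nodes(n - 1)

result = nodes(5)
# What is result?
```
Call trace (a repeated sub-call is expanded the first time; later identical calls just restate its return value):
nodes(n=5)
  nodes(n=4)
    nodes(n=3)
      nodes(n=2)
        nodes(n=1)
          nodes(n=0)
          -> return 3
          nodes(n=0)
          -> return 3
        -> return 8
        nodes(n=1) -> return 8  (same call as traced above)
      -> return 18
      nodes(n=2) -> return 18  (same call as traced above)
    -> return 38
    nodes(n=3) -> return 38  (same call as traced above)
  -> return 78
  nodes(n=4) -> return 78  (same call as traced above)
-> return 158

Final answer: 158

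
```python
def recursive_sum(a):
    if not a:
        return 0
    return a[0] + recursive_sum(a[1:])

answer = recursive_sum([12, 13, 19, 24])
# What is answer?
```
Call trace:
recursive_sum(a=[12, 13, 19, 24])
  recursive_sum(a=[13, 19, 24])
    recursive_sum(a=[19, 24])
      recursive_sum(a=[24])
        recursive_sum(a=[])
        -> return 0
      -> return 24
    -> return 43
  -> return 56
-> return 68

Final answer: 68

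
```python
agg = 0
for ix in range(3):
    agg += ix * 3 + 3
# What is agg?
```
Trace:
  agg=0
  agg=3, ix=0
  agg=9, ix=1
  agg=18, ix=2

Final answer: 18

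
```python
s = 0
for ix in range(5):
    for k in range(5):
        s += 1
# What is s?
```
Trace:
  s=0
  s=1, ix=0, k=0
  s=2, ix=0, k=1
  s=3, ix=0, k=2
  s=4, ix=0, k=3
  s=5, ix=0, k=4
  s=6, ix=1, k=0
  s=7, ix=1, k=1
  s=8, ix=1, k=2
  s=9, ix=1, k=3
  s=10, ix=1, k=4
  s=11, ix=2, k=0
  s=12, ix=2, k=1
  s=13, ix=2, k=2
  s=14, ix=2, k=3
  s=15, ix=2, k=4
  s=16, ix=3, k=0
  s=17, ix=3, k=1
  s=18, ix=3, k=2
  s=19, ix=3, k=3
  s=20, ix=3, k=4
  s=21, ix=4, k=0
  s=22, ix=4, k=1
  s=23, ix=4, k=2
  s=24, ix=4, k=3
  s=25, ix=4, k=4

Final answer: 25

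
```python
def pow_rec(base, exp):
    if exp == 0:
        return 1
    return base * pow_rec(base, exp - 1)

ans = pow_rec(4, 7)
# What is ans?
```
Call trace:
pow_rec(base=4, exp=7)
  pow_rec(base=4, exp=6)
    pow_rec(base=4, exp=5)
      pow_rec(base=4, exp=4)
        pow_rec(base=4, exp=3)
          pow_rec(base=4, exp=2)
            pow_rec(base=4, exp=1)
              pow_rec(base=4, exp=0)
              -> return 1
            -> return 4
          -> return 16
        -> return 64
      -> return 256
    -> return 1024
  -> return 4096
-> return 16384

Final answer: 16384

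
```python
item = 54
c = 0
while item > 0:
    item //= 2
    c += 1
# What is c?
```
Trace:
  item=54
  item=54, c=0
  item=27, c=1
  item=13, c=2
  item=6, c=3
  item=3, c=4
  item=1, c=5
  item=0, c=6

Final answer: 6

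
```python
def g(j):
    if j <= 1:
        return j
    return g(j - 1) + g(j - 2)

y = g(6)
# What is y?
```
Call trace (a repeated sub-call is expanded the first time; later identical calls just restate its return value):
g(j=6)
  g(j=5)
    g(j=4)
      g(j=3)
        g(j=2)
          g(j=1)
          -> return 1
          g(j=0)
          -> return 0
        -> return 1
        g(j=1)
        -> return 1
      -> return 2
      g(j=2) -> return 1  (same call as traced above)
    -> return 3
    g(j=3) -> return 2  (same call as traced above)
  -> return 5
  g(j=4) -> return 3  (same call as traced above)
-> return 8

Final answer: 8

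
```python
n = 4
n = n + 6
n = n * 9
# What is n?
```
Trace:
  n=4
  n=10
  n=90

Final answer: 90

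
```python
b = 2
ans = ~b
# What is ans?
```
Trace:
  b=2
  b=2, ans=-3

Final answer: -3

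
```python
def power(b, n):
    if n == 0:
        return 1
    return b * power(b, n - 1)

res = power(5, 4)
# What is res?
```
Call trace:
power(b=5, n=4)
  power(b=5, n=3)
    power(b=5, n=2)
      power(b=5, n=1)
        power(b=5, n=0)
        -> return 1
      -> return 5
    -> return 25
  -> return 125
-> return 625

Final answer: 625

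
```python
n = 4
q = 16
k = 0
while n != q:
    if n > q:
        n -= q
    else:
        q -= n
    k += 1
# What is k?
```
Trace:
  n=4
  n=4, q=16
  n=4, q=16, k=0
  n=4, q=12, k=1
  n=4, q=8, k=2
  n=4, q=4, k=3

Final answer: 3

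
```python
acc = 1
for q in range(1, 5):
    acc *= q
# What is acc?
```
Trace:
  acc=1
  acc=1, q=1
  acc=2, q=2
  acc=6, q=3
  acc=24, q=4

Final answer: 24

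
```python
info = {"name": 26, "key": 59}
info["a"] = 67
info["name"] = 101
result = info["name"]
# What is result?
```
Trace:
  info={'name': 26, 'key': 59}
  info={'name': 26, 'key': 59, 'a': 67}
  info={'name': 101, 'key': 59, 'a': 67}
  info={'name': 101, 'key': 59, 'a': 67}, result=101

Final answer: 101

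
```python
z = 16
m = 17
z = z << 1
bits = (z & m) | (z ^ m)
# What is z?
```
Trace:
  z=16
  z=16, m=17
  z=32, m=17
  z=32, m=17, bits=49

Final answer: 32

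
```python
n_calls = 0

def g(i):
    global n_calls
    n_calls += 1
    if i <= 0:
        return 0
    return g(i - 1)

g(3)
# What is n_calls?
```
Call trace:
g(i=3)
  g(i=2)
    g(i=1)
      g(i=0)
      -> return 0
    -> return 0
  -> return 0
-> return 0

n_calls is incremented once per call. g is entered once for each i = 3, 2, 1, 0 (the i <= 0 call returns without recursing), i.e. 3 + 1 calls.
n_calls = 4

Final answer: 4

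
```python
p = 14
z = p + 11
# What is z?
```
Trace:
  p=14
  p=14, z=25

Final answer: 25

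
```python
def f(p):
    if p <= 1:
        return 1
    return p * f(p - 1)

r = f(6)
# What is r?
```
Call trace:
f(p=6)
  f(p=5)
    f(p=4)
      f(p=3)
        f(p=2)
          f(p=1)
          -> return 1
        -> return 2
      -> return 6
    -> return 24
  -> return 120
-> return 720

Final answer: 720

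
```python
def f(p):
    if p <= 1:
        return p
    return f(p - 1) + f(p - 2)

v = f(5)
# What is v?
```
Call trace (a repeated sub-call is expanded the first time; later identical calls just restate its return value):
f(p=5)
  f(p=4)
    f(p=3)
      f(p=2)
        f(p=1)
        -> return 1
        f(p=0)
        -> return 0
      -> return 1
      f(p=1)
      -> return 1
    -> return 2
    f(p=2) -> return 1  (same call as traced above)
  -> return 3
  f(p=3) -> return 2  (same call as traced above)
-> return 5

Final answer: 5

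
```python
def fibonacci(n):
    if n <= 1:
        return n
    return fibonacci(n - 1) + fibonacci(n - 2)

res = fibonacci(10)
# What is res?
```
Call trace (a repeated sub-call is expanded the first time; later identical calls just restate its return value):
fibonacci(n=10)
  fibonacci(n=9)
    fibonacci(n=8)
      fibonacci(n=7)
        fibonacci(n=6)
          fibonacci(n=5)
            fibonacci(n=4)
              fibonacci(n=3)
                fibonacci(n=2)
                  fibonacci(n=1)
                  -> return 1
                  fibonacci(n=0)
                  -> return 0
                -> return 1
                fibonacci(n=1)
                -> return 1
              -> return 2
              fibonacci(n=2) -> return 1  (same call as traced above)
            -> return 3
            fibonacci(n=3) -> return 2  (same call as traced above)
          -> return 5
          fibonacci(n=4) -> return 3  (same call as traced above)
        -> return 8
        fibonacci(n=5) -> return 5  (same call as traced above)
      -> return 13
      fibonacci(n=6) -> return 8  (same call as traced above)
    -> return 21
    fibonacci(n=7) -> return 13  (same call as traced above)
  -> return 34
  fibonacci(n=8) -> return 21  (same call as traced above)
-> return 55

Final answer: 55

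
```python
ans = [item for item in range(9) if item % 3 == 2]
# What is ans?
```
Trace:
  item=0
  item=1
  item=2
  item=3
  item=4
  item=5
  item=6
  item=7
  item=8
  ans=[2, 5, 8]

Final answer: [2, 5, 8]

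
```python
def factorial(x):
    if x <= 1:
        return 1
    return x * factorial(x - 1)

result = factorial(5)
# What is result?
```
Call trace:
factorial(x=5)
  factorial(x=4)
    factorial(x=3)
      factorial(x=2)
        factorial(x=1)
        -> return 1
      -> return 2
    -> return 6
  -> return 24
-> return 120

Final answer: 120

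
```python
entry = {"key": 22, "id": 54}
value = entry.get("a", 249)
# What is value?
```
Trace:
  entry={'key': 22, 'id': 54}
  entry={'key': 22, 'id': 54}, value=249

Final answer: 249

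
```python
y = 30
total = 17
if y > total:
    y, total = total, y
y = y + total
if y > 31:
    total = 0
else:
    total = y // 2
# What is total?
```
Trace:
  y=30
  y=30, total=17
  y=17, total=30
  y=47, total=30
  y=47, total=0

Final answer: 0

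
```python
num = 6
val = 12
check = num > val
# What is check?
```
Trace:
  num=6
  num=6, val=12
  num=6, val=12, check=False

Final answer: False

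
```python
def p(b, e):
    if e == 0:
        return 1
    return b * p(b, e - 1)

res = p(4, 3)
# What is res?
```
Call trace:
p(b=4, e=3)
  p(b=4, e=2)
    p(b=4, e=1)
      p(b=4, e=0)
      -> return 1
    -> return 4
  -> return 16
-> return 64

Final answer: 64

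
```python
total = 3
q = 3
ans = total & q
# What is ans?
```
Trace:
  total=3
  total=3, q=3
  total=3, q=3, ans=3

Final answer: 3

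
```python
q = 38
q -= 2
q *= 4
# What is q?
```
Trace:
  q=38
  q=36
  q=144

Final answer: 144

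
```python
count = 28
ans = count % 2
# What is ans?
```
Trace:
  count=28
  count=28, ans=0

Final answer: 0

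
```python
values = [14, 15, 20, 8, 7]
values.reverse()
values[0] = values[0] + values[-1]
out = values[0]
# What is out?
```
Trace:
  values=[14, 15, 20, 8, 7]
  values=[7, 8, 20, 15, 14]
  values=[21, 8, 20, 15, 14]
  values=[21, 8, 20, 15, 14], out=21

Final answer: 21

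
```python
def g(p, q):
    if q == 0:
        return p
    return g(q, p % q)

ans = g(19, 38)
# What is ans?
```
Call trace:
g(p=19, q=38)
  g(p=38, q=19)
    g(p=19, q=0)
    -> return 19
  -> return 19
-> return 19

Final answer: 19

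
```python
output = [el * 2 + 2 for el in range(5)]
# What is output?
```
Trace:
  el=0
  el=1
  el=2
  el=3
  el=4
  output=[2, 4, 6, 8, 10]

Final answer: [2, 4, 6, 8, 10]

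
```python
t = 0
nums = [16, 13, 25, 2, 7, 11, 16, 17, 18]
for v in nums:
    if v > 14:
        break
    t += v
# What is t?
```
Trace:
  t=0
  t=0, v=16

Final answer: 0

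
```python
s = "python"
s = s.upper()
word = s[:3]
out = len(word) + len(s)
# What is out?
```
Trace:
  s='python'
  s='PYTHON'
  s='PYTHON', word='PYT'
  s='PYTHON', word='PYT', out=9

Final answer: 9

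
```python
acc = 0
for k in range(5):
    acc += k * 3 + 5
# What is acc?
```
Trace:
  acc=0
  acc=5, k=0
  acc=13, k=1
  acc=24, k=2
  acc=38, k=3
  acc=55, k=4

Final answer: 55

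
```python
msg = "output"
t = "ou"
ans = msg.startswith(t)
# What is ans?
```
Trace:
  msg='output'
  msg='output', t='ou'
  msg='output', t='ou', ans=True

Final answer: True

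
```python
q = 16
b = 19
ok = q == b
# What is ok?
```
Trace:
  q=16
  q=16, b=19
  q=16, b=19, ok=False

Final answer: False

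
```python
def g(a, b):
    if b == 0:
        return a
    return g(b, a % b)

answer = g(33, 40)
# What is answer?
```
Call trace:
g(a=33, b=40)
  g(a=40, b=33)
    g(a=33, b=7)
      g(a=7, b=5)
        g(a=5, b=2)
          g(a=2, b=1)
            g(a=1, b=0)
            -> return 1
          -> return 1
        -> return 1
      -> return 1
    -> return 1
  -> return 1
-> return 1

Final answer: 1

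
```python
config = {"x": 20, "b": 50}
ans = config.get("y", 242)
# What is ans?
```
Trace:
  config={'x': 20, 'b': 50}
  config={'x': 20, 'b': 50}, ans=242

Final answer: 242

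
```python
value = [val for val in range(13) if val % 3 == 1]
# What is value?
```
Trace:
  val=0
  val=1
  val=2
  val=3
  val=4
  val=5
  val=6
  val=7
  val=8
  val=9
  val=10
  val=11
  val=12
  value=[1, 4, 7, 10]

Final answer: [1, 4, 7, 10]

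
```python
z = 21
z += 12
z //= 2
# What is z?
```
Trace:
  z=21
  z=33
  z=16

Final answer: 16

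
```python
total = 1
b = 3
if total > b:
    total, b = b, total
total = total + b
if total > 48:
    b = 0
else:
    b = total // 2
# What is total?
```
Trace:
  total=1
  total=1, b=3
  total=1, b=3
  total=4, b=3
  total=4, b=2

Final answer: 4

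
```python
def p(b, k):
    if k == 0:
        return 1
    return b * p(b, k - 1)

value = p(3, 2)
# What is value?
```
Call trace:
p(b=3, k=2)
  p(b=3, k=1)
    p(b=3, k=0)
    -> return 1
  -> return 3
-> return 9

Final answer: 9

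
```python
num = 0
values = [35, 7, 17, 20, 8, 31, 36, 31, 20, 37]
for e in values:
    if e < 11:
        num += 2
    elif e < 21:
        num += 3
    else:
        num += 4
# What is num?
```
Trace:
  num=0
  num=4, e=35
  num=6, e=7
  num=9, e=17
  num=12, e=20
  num=14, e=8
  num=18, e=31
  num=22, e=36
  num=26, e=31
  num=29, e=20
  num=33, e=37

Final answer: 33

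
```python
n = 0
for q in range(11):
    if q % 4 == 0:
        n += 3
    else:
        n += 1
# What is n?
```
Trace:
  n=0
  n=3, q=0
  n=4, q=1
  n=5, q=2
  n=6, q=3
  n=9, q=4
  n=10, q=5
  n=11, q=6
  n=12, q=7
  n=15, q=8
  n=16, q=9
  n=17, q=10

Final answer: 17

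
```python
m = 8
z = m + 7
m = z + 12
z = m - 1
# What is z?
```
Trace:
  m=8
  m=8, z=15
  m=27, z=15
  m=27, z=26

Final answer: 26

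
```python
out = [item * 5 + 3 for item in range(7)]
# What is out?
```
Trace:
  item=0
  item=1
  item=2
  item=3
  item=4
  item=5
  item=6
  out=[3, 8, 13, 18, 23, 28, 33]

Final answer: [3, 8, 13, 18, 23, 28, 33]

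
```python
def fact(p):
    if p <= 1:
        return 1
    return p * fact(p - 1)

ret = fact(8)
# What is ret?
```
Call trace:
fact(p=8)
  fact(p=7)
    fact(p=6)
      fact(p=5)
        fact(p=4)
          fact(p=3)
            fact(p=2)
              fact(p=1)
              -> return 1
            -> return 2
          -> return 6
        -> return 24
      -> return 120
    -> return 720
  -> return 5040
-> return 40320

Final answer: 40320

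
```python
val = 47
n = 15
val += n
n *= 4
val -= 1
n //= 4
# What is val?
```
Trace:
  val=47
  val=47, n=15
  val=62, n=15
  val=62, n=60
  val=61, n=60
  val=61, n=15

Final answer: 61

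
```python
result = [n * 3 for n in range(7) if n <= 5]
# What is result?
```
Trace:
  n=0
  n=1
  n=2
  n=3
  n=4
  n=5
  n=6
  result=[0, 3, 6, 9, 12, 15]

Final answer: [0, 3, 6, 9, 12, 15]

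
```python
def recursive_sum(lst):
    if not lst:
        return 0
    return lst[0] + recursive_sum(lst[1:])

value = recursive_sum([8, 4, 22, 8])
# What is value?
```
Call trace:
recursive_sum(lst=[8, 4, 22, 8])
  recursive_sum(lst=[4, 22, 8])
    recursive_sum(lst=[22, 8])
      recursive_sum(lst=[8])
        recursive_sum(lst=[])
        -> return 0
      -> return 8
    -> return 30
  -> return 34
-> return 42

Final answer: 42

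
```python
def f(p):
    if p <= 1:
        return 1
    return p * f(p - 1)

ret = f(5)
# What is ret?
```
Call trace:
f(p=5)
  f(p=4)
    f(p=3)
      f(p=2)
        f(p=1)
        -> return 1
      -> return 2
    -> return 6
  -> return 24
-> return 120

Final answer: 120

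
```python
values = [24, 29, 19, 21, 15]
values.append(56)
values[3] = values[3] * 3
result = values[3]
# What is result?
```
Trace:
  values=[24, 29, 19, 21, 15]
  values=[24, 29, 19, 21, 15, 56]
  values=[24, 29, 19, 63, 15, 56]
  values=[24, 29, 19, 63, 15, 56], result=63

Final answer: 63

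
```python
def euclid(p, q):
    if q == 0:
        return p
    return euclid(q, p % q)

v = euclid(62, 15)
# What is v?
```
Call trace:
euclid(p=62, q=15)
  euclid(p=15, q=2)
    euclid(p=2, q=1)
      euclid(p=1, q=0)
      -> return 1
    -> return 1
  -> return 1
-> return 1

Final answer: 1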